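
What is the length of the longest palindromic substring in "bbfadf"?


Input: "bbfadf"
Checking substrings for palindromes:
  [0:2] "bb" (len 2) => palindrome
Longest palindromic substring: "bb" with length 2

2


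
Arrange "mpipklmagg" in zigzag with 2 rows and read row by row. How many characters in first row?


Zigzag "mpipklmagg" into 2 rows:
Placing characters:
  'm' => row 0
  'p' => row 1
  'i' => row 0
  'p' => row 1
  'k' => row 0
  'l' => row 1
  'm' => row 0
  'a' => row 1
  'g' => row 0
  'g' => row 1
Rows:
  Row 0: "mikmg"
  Row 1: "pplag"
First row length: 5

5


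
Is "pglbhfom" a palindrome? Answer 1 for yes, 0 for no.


Input: pglbhfom
Reversed: mofhblgp
  Compare pos 0 ('p') with pos 7 ('m'): MISMATCH
  Compare pos 1 ('g') with pos 6 ('o'): MISMATCH
  Compare pos 2 ('l') with pos 5 ('f'): MISMATCH
  Compare pos 3 ('b') with pos 4 ('h'): MISMATCH
Result: not a palindrome

0


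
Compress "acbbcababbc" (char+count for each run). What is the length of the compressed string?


Input: acbbcababbc
Runs:
  'a' x 1 => "a1"
  'c' x 1 => "c1"
  'b' x 2 => "b2"
  'c' x 1 => "c1"
  'a' x 1 => "a1"
  'b' x 1 => "b1"
  'a' x 1 => "a1"
  'b' x 2 => "b2"
  'c' x 1 => "c1"
Compressed: "a1c1b2c1a1b1a1b2c1"
Compressed length: 18

18


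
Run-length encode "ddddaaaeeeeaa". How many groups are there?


Input: ddddaaaeeeeaa
Scanning for consecutive runs:
  Group 1: 'd' x 4 (positions 0-3)
  Group 2: 'a' x 3 (positions 4-6)
  Group 3: 'e' x 4 (positions 7-10)
  Group 4: 'a' x 2 (positions 11-12)
Total groups: 4

4


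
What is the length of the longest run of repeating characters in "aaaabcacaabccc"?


Input: "aaaabcacaabccc"
Scanning for longest run:
  Position 1 ('a'): continues run of 'a', length=2
  Position 2 ('a'): continues run of 'a', length=3
  Position 3 ('a'): continues run of 'a', length=4
  Position 4 ('b'): new char, reset run to 1
  Position 5 ('c'): new char, reset run to 1
  Position 6 ('a'): new char, reset run to 1
  Position 7 ('c'): new char, reset run to 1
  Position 8 ('a'): new char, reset run to 1
  Position 9 ('a'): continues run of 'a', length=2
  Position 10 ('b'): new char, reset run to 1
  Position 11 ('c'): new char, reset run to 1
  Position 12 ('c'): continues run of 'c', length=2
  Position 13 ('c'): continues run of 'c', length=3
Longest run: 'a' with length 4

4


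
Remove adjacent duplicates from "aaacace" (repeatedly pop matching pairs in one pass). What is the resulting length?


Input: aaacace
Stack-based adjacent duplicate removal:
  Read 'a': push. Stack: a
  Read 'a': matches stack top 'a' => pop. Stack: (empty)
  Read 'a': push. Stack: a
  Read 'c': push. Stack: ac
  Read 'a': push. Stack: aca
  Read 'c': push. Stack: acac
  Read 'e': push. Stack: acace
Final stack: "acace" (length 5)

5


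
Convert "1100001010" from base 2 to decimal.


Input: "1100001010" in base 2
Positional expansion:
  Digit '1' (value 1) x 2^9 = 512
  Digit '1' (value 1) x 2^8 = 256
  Digit '0' (value 0) x 2^7 = 0
  Digit '0' (value 0) x 2^6 = 0
  Digit '0' (value 0) x 2^5 = 0
  Digit '0' (value 0) x 2^4 = 0
  Digit '1' (value 1) x 2^3 = 8
  Digit '0' (value 0) x 2^2 = 0
  Digit '1' (value 1) x 2^1 = 2
  Digit '0' (value 0) x 2^0 = 0
Sum = 778

778


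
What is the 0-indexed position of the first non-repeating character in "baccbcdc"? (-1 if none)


Input: baccbcdc
Character frequencies:
  'a': 1
  'b': 2
  'c': 4
  'd': 1
Scanning left to right for freq == 1:
  Position 0 ('b'): freq=2, skip
  Position 1 ('a'): unique! => answer = 1

1


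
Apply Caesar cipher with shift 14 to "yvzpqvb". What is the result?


Caesar cipher: shift "yvzpqvb" by 14
  'y' (pos 24) + 14 = pos 12 = 'm'
  'v' (pos 21) + 14 = pos 9 = 'j'
  'z' (pos 25) + 14 = pos 13 = 'n'
  'p' (pos 15) + 14 = pos 3 = 'd'
  'q' (pos 16) + 14 = pos 4 = 'e'
  'v' (pos 21) + 14 = pos 9 = 'j'
  'b' (pos 1) + 14 = pos 15 = 'p'
Result: mjndejp

mjndejp


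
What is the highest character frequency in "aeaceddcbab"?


Input: aeaceddcbab
Character counts:
  'a': 3
  'b': 2
  'c': 2
  'd': 2
  'e': 2
Maximum frequency: 3

3


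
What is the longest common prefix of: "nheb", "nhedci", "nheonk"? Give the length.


Words: nheb, nhedci, nheonk
  Position 0: all 'n' => match
  Position 1: all 'h' => match
  Position 2: all 'e' => match
  Position 3: ('b', 'd', 'o') => mismatch, stop
LCP = "nhe" (length 3)

3


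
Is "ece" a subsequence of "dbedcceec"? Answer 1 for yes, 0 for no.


Check if "ece" is a subsequence of "dbedcceec"
Greedy scan:
  Position 0 ('d'): no match needed
  Position 1 ('b'): no match needed
  Position 2 ('e'): matches sub[0] = 'e'
  Position 3 ('d'): no match needed
  Position 4 ('c'): matches sub[1] = 'c'
  Position 5 ('c'): no match needed
  Position 6 ('e'): matches sub[2] = 'e'
  Position 7 ('e'): no match needed
  Position 8 ('c'): no match needed
All 3 characters matched => is a subsequence

1


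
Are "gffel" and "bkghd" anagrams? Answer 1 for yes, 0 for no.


Strings: "gffel", "bkghd"
Sorted first:  effgl
Sorted second: bdghk
Differ at position 0: 'e' vs 'b' => not anagrams

0


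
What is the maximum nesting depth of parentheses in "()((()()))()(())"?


Input: "()((()()))()(())"
Tracking depth:
  Position 0 '(': depth becomes 1
  Position 1 ')': depth becomes 0
  Position 2 '(': depth becomes 1
  Position 3 '(': depth becomes 2
  Position 4 '(': depth becomes 3
  Position 5 ')': depth becomes 2
  Position 6 '(': depth becomes 3
  Position 7 ')': depth becomes 2
  Position 8 ')': depth becomes 1
  Position 9 ')': depth becomes 0
  Position 10 '(': depth becomes 1
  Position 11 ')': depth becomes 0
  Position 12 '(': depth becomes 1
  Position 13 '(': depth becomes 2
  Position 14 ')': depth becomes 1
  Position 15 ')': depth becomes 0
Maximum depth reached: 3

3


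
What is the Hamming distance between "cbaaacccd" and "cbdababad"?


Comparing "cbaaacccd" and "cbdababad" position by position:
  Position 0: 'c' vs 'c' => same
  Position 1: 'b' vs 'b' => same
  Position 2: 'a' vs 'd' => differ
  Position 3: 'a' vs 'a' => same
  Position 4: 'a' vs 'b' => differ
  Position 5: 'c' vs 'a' => differ
  Position 6: 'c' vs 'b' => differ
  Position 7: 'c' vs 'a' => differ
  Position 8: 'd' vs 'd' => same
Total differences (Hamming distance): 5

5


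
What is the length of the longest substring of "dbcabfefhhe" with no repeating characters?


Input: "dbcabfefhhe"
Sliding window (track last position of each char):
  Position 0 ('d'): window [0,0] length 1 -- new best
  Position 1 ('b'): window [0,1] length 2 -- new best
  Position 2 ('c'): window [0,2] length 3 -- new best
  Position 3 ('a'): window [0,3] length 4 -- new best
  Position 4 ('b'): repeat (last at 1), move window start to 2
  Position 4 ('b'): window [2,4] length 3
  Position 5 ('f'): window [2,5] length 4
  Position 6 ('e'): window [2,6] length 5 -- new best
  Position 7 ('f'): repeat (last at 5), move window start to 6
  Position 7 ('f'): window [6,7] length 2
  Position 8 ('h'): window [6,8] length 3
  Position 9 ('h'): repeat (last at 8), move window start to 9
  Position 9 ('h'): window [9,9] length 1
  Position 10 ('e'): window [9,10] length 2
Longest substring with no repeats: "cabfe" with length 5

5


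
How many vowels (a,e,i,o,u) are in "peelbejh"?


Input: peelbejh
Checking each character:
  'p' at position 0: consonant
  'e' at position 1: vowel (running total: 1)
  'e' at position 2: vowel (running total: 2)
  'l' at position 3: consonant
  'b' at position 4: consonant
  'e' at position 5: vowel (running total: 3)
  'j' at position 6: consonant
  'h' at position 7: consonant
Total vowels: 3

3


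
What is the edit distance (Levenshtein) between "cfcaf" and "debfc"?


Computing edit distance: "cfcaf" -> "debfc"
DP table:
           d    e    b    f    c
      0    1    2    3    4    5
  c   1    1    2    3    4    4
  f   2    2    2    3    3    4
  c   3    3    3    3    4    3
  a   4    4    4    4    4    4
  f   5    5    5    5    4    5
Edit distance = dp[5][5] = 5

5


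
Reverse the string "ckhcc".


Input: ckhcc
Reading characters right to left:
  Position 4: 'c'
  Position 3: 'c'
  Position 2: 'h'
  Position 1: 'k'
  Position 0: 'c'
Reversed: cchkc

cchkc


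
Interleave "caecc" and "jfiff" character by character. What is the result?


Interleaving "caecc" and "jfiff":
  Position 0: 'c' from first, 'j' from second => "cj"
  Position 1: 'a' from first, 'f' from second => "af"
  Position 2: 'e' from first, 'i' from second => "ei"
  Position 3: 'c' from first, 'f' from second => "cf"
  Position 4: 'c' from first, 'f' from second => "cf"
Result: cjafeicfcf

cjafeicfcf


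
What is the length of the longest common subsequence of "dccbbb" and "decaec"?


LCS of "dccbbb" and "decaec"
DP table:
           d    e    c    a    e    c
      0    0    0    0    0    0    0
  d   0    1    1    1    1    1    1
  c   0    1    1    2    2    2    2
  c   0    1    1    2    2    2    3
  b   0    1    1    2    2    2    3
  b   0    1    1    2    2    2    3
  b   0    1    1    2    2    2    3
LCS length = dp[6][6] = 3

3


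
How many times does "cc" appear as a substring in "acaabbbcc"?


Searching for "cc" in "acaabbbcc"
Scanning each position:
  Position 0: "ac" => no
  Position 1: "ca" => no
  Position 2: "aa" => no
  Position 3: "ab" => no
  Position 4: "bb" => no
  Position 5: "bb" => no
  Position 6: "bc" => no
  Position 7: "cc" => MATCH
Total occurrences: 1

1


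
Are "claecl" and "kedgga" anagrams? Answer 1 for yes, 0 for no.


Strings: "claecl", "kedgga"
Sorted first:  accell
Sorted second: adeggk
Differ at position 1: 'c' vs 'd' => not anagrams

0


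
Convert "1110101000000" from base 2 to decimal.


Input: "1110101000000" in base 2
Positional expansion:
  Digit '1' (value 1) x 2^12 = 4096
  Digit '1' (value 1) x 2^11 = 2048
  Digit '1' (value 1) x 2^10 = 1024
  Digit '0' (value 0) x 2^9 = 0
  Digit '1' (value 1) x 2^8 = 256
  Digit '0' (value 0) x 2^7 = 0
  Digit '1' (value 1) x 2^6 = 64
  Digit '0' (value 0) x 2^5 = 0
  Digit '0' (value 0) x 2^4 = 0
  Digit '0' (value 0) x 2^3 = 0
  Digit '0' (value 0) x 2^2 = 0
  Digit '0' (value 0) x 2^1 = 0
  Digit '0' (value 0) x 2^0 = 0
Sum = 7488

7488


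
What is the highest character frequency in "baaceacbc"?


Input: baaceacbc
Character counts:
  'a': 3
  'b': 2
  'c': 3
  'e': 1
Maximum frequency: 3

3


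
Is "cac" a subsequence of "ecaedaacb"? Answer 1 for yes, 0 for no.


Check if "cac" is a subsequence of "ecaedaacb"
Greedy scan:
  Position 0 ('e'): no match needed
  Position 1 ('c'): matches sub[0] = 'c'
  Position 2 ('a'): matches sub[1] = 'a'
  Position 3 ('e'): no match needed
  Position 4 ('d'): no match needed
  Position 5 ('a'): no match needed
  Position 6 ('a'): no match needed
  Position 7 ('c'): matches sub[2] = 'c'
  Position 8 ('b'): no match needed
All 3 characters matched => is a subsequence

1


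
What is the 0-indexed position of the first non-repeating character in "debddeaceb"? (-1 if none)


Input: debddeaceb
Character frequencies:
  'a': 1
  'b': 2
  'c': 1
  'd': 3
  'e': 3
Scanning left to right for freq == 1:
  Position 0 ('d'): freq=3, skip
  Position 1 ('e'): freq=3, skip
  Position 2 ('b'): freq=2, skip
  Position 3 ('d'): freq=3, skip
  Position 4 ('d'): freq=3, skip
  Position 5 ('e'): freq=3, skip
  Position 6 ('a'): unique! => answer = 6

6


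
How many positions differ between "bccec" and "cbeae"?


Comparing "bccec" and "cbeae" position by position:
  Position 0: 'b' vs 'c' => DIFFER
  Position 1: 'c' vs 'b' => DIFFER
  Position 2: 'c' vs 'e' => DIFFER
  Position 3: 'e' vs 'a' => DIFFER
  Position 4: 'c' vs 'e' => DIFFER
Positions that differ: 5

5


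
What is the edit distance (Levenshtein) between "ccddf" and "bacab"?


Computing edit distance: "ccddf" -> "bacab"
DP table:
           b    a    c    a    b
      0    1    2    3    4    5
  c   1    1    2    2    3    4
  c   2    2    2    2    3    4
  d   3    3    3    3    3    4
  d   4    4    4    4    4    4
  f   5    5    5    5    5    5
Edit distance = dp[5][5] = 5

5


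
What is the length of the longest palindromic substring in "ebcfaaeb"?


Input: "ebcfaaeb"
Checking substrings for palindromes:
  [4:6] "aa" (len 2) => palindrome
Longest palindromic substring: "aa" with length 2

2


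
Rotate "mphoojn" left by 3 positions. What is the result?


Input: "mphoojn", rotate left by 3
First 3 characters: "mph"
Remaining characters: "oojn"
Concatenate remaining + first: "oojn" + "mph" = "oojnmph"

oojnmph


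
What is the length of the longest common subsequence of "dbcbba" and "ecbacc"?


LCS of "dbcbba" and "ecbacc"
DP table:
           e    c    b    a    c    c
      0    0    0    0    0    0    0
  d   0    0    0    0    0    0    0
  b   0    0    0    1    1    1    1
  c   0    0    1    1    1    2    2
  b   0    0    1    2    2    2    2
  b   0    0    1    2    2    2    2
  a   0    0    1    2    3    3    3
LCS length = dp[6][6] = 3

3


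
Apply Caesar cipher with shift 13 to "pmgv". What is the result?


Caesar cipher: shift "pmgv" by 13
  'p' (pos 15) + 13 = pos 2 = 'c'
  'm' (pos 12) + 13 = pos 25 = 'z'
  'g' (pos 6) + 13 = pos 19 = 't'
  'v' (pos 21) + 13 = pos 8 = 'i'
Result: czti

czti


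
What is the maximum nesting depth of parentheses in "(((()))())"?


Input: "(((()))())"
Tracking depth:
  Position 0 '(': depth becomes 1
  Position 1 '(': depth becomes 2
  Position 2 '(': depth becomes 3
  Position 3 '(': depth becomes 4
  Position 4 ')': depth becomes 3
  Position 5 ')': depth becomes 2
  Position 6 ')': depth becomes 1
  Position 7 '(': depth becomes 2
  Position 8 ')': depth becomes 1
  Position 9 ')': depth becomes 0
Maximum depth reached: 4

4


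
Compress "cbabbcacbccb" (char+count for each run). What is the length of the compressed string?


Input: cbabbcacbccb
Runs:
  'c' x 1 => "c1"
  'b' x 1 => "b1"
  'a' x 1 => "a1"
  'b' x 2 => "b2"
  'c' x 1 => "c1"
  'a' x 1 => "a1"
  'c' x 1 => "c1"
  'b' x 1 => "b1"
  'c' x 2 => "c2"
  'b' x 1 => "b1"
Compressed: "c1b1a1b2c1a1c1b1c2b1"
Compressed length: 20

20


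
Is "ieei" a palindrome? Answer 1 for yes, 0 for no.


Input: ieei
Reversed: ieei
  Compare pos 0 ('i') with pos 3 ('i'): match
  Compare pos 1 ('e') with pos 2 ('e'): match
Result: palindrome

1


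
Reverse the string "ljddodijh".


Input: ljddodijh
Reading characters right to left:
  Position 8: 'h'
  Position 7: 'j'
  Position 6: 'i'
  Position 5: 'd'
  Position 4: 'o'
  Position 3: 'd'
  Position 2: 'd'
  Position 1: 'j'
  Position 0: 'l'
Reversed: hjidoddjl

hjidoddjl


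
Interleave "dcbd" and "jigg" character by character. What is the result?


Interleaving "dcbd" and "jigg":
  Position 0: 'd' from first, 'j' from second => "dj"
  Position 1: 'c' from first, 'i' from second => "ci"
  Position 2: 'b' from first, 'g' from second => "bg"
  Position 3: 'd' from first, 'g' from second => "dg"
Result: djcibgdg

djcibgdg


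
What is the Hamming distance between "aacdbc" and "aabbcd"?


Comparing "aacdbc" and "aabbcd" position by position:
  Position 0: 'a' vs 'a' => same
  Position 1: 'a' vs 'a' => same
  Position 2: 'c' vs 'b' => differ
  Position 3: 'd' vs 'b' => differ
  Position 4: 'b' vs 'c' => differ
  Position 5: 'c' vs 'd' => differ
Total differences (Hamming distance): 4

4


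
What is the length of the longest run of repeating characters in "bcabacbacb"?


Input: "bcabacbacb"
Scanning for longest run:
  Position 1 ('c'): new char, reset run to 1
  Position 2 ('a'): new char, reset run to 1
  Position 3 ('b'): new char, reset run to 1
  Position 4 ('a'): new char, reset run to 1
  Position 5 ('c'): new char, reset run to 1
  Position 6 ('b'): new char, reset run to 1
  Position 7 ('a'): new char, reset run to 1
  Position 8 ('c'): new char, reset run to 1
  Position 9 ('b'): new char, reset run to 1
Longest run: 'b' with length 1

1


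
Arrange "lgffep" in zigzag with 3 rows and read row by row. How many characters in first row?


Zigzag "lgffep" into 3 rows:
Placing characters:
  'l' => row 0
  'g' => row 1
  'f' => row 2
  'f' => row 1
  'e' => row 0
  'p' => row 1
Rows:
  Row 0: "le"
  Row 1: "gfp"
  Row 2: "f"
First row length: 2

2


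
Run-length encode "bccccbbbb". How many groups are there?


Input: bccccbbbb
Scanning for consecutive runs:
  Group 1: 'b' x 1 (positions 0-0)
  Group 2: 'c' x 4 (positions 1-4)
  Group 3: 'b' x 4 (positions 5-8)
Total groups: 3

3


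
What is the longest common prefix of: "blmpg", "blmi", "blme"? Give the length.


Words: blmpg, blmi, blme
  Position 0: all 'b' => match
  Position 1: all 'l' => match
  Position 2: all 'm' => match
  Position 3: ('p', 'i', 'e') => mismatch, stop
LCP = "blm" (length 3)

3


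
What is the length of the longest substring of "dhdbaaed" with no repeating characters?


Input: "dhdbaaed"
Sliding window (track last position of each char):
  Position 0 ('d'): window [0,0] length 1 -- new best
  Position 1 ('h'): window [0,1] length 2 -- new best
  Position 2 ('d'): repeat (last at 0), move window start to 1
  Position 2 ('d'): window [1,2] length 2
  Position 3 ('b'): window [1,3] length 3 -- new best
  Position 4 ('a'): window [1,4] length 4 -- new best
  Position 5 ('a'): repeat (last at 4), move window start to 5
  Position 5 ('a'): window [5,5] length 1
  Position 6 ('e'): window [5,6] length 2
  Position 7 ('d'): window [5,7] length 3
Longest substring with no repeats: "hdba" with length 4

4


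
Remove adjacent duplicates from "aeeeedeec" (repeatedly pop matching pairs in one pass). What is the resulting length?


Input: aeeeedeec
Stack-based adjacent duplicate removal:
  Read 'a': push. Stack: a
  Read 'e': push. Stack: ae
  Read 'e': matches stack top 'e' => pop. Stack: a
  Read 'e': push. Stack: ae
  Read 'e': matches stack top 'e' => pop. Stack: a
  Read 'd': push. Stack: ad
  Read 'e': push. Stack: ade
  Read 'e': matches stack top 'e' => pop. Stack: ad
  Read 'c': push. Stack: adc
Final stack: "adc" (length 3)

3


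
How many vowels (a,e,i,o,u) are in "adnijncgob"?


Input: adnijncgob
Checking each character:
  'a' at position 0: vowel (running total: 1)
  'd' at position 1: consonant
  'n' at position 2: consonant
  'i' at position 3: vowel (running total: 2)
  'j' at position 4: consonant
  'n' at position 5: consonant
  'c' at position 6: consonant
  'g' at position 7: consonant
  'o' at position 8: vowel (running total: 3)
  'b' at position 9: consonant
Total vowels: 3

3


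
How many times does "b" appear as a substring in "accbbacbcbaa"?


Searching for "b" in "accbbacbcbaa"
Scanning each position:
  Position 0: "a" => no
  Position 1: "c" => no
  Position 2: "c" => no
  Position 3: "b" => MATCH
  Position 4: "b" => MATCH
  Position 5: "a" => no
  Position 6: "c" => no
  Position 7: "b" => MATCH
  Position 8: "c" => no
  Position 9: "b" => MATCH
  Position 10: "a" => no
  Position 11: "a" => no
Total occurrences: 4

4


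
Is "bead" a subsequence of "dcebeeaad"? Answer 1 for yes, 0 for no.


Check if "bead" is a subsequence of "dcebeeaad"
Greedy scan:
  Position 0 ('d'): no match needed
  Position 1 ('c'): no match needed
  Position 2 ('e'): no match needed
  Position 3 ('b'): matches sub[0] = 'b'
  Position 4 ('e'): matches sub[1] = 'e'
  Position 5 ('e'): no match needed
  Position 6 ('a'): matches sub[2] = 'a'
  Position 7 ('a'): no match needed
  Position 8 ('d'): matches sub[3] = 'd'
All 4 characters matched => is a subsequence

1


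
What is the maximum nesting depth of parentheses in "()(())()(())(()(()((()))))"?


Input: "()(())()(())(()(()((()))))"
Tracking depth:
  Position 0 '(': depth becomes 1
  Position 1 ')': depth becomes 0
  Position 2 '(': depth becomes 1
  Position 3 '(': depth becomes 2
  Position 4 ')': depth becomes 1
  Position 5 ')': depth becomes 0
  Position 6 '(': depth becomes 1
  Position 7 ')': depth becomes 0
  Position 8 '(': depth becomes 1
  Position 9 '(': depth becomes 2
  Position 10 ')': depth becomes 1
  Position 11 ')': depth becomes 0
  Position 12 '(': depth becomes 1
  Position 13 '(': depth becomes 2
  Position 14 ')': depth becomes 1
  Position 15 '(': depth becomes 2
  Position 16 '(': depth becomes 3
  Position 17 ')': depth becomes 2
  Position 18 '(': depth becomes 3
  Position 19 '(': depth becomes 4
  Position 20 '(': depth becomes 5
  Position 21 ')': depth becomes 4
  Position 22 ')': depth becomes 3
  Position 23 ')': depth becomes 2
  Position 24 ')': depth becomes 1
  Position 25 ')': depth becomes 0
Maximum depth reached: 5

5


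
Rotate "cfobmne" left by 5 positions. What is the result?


Input: "cfobmne", rotate left by 5
First 5 characters: "cfobm"
Remaining characters: "ne"
Concatenate remaining + first: "ne" + "cfobm" = "necfobm"

necfobm


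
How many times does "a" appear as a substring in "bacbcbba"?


Searching for "a" in "bacbcbba"
Scanning each position:
  Position 0: "b" => no
  Position 1: "a" => MATCH
  Position 2: "c" => no
  Position 3: "b" => no
  Position 4: "c" => no
  Position 5: "b" => no
  Position 6: "b" => no
  Position 7: "a" => MATCH
Total occurrences: 2

2


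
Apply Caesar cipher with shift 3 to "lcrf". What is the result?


Caesar cipher: shift "lcrf" by 3
  'l' (pos 11) + 3 = pos 14 = 'o'
  'c' (pos 2) + 3 = pos 5 = 'f'
  'r' (pos 17) + 3 = pos 20 = 'u'
  'f' (pos 5) + 3 = pos 8 = 'i'
Result: ofui

ofui


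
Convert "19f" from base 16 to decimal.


Input: "19f" in base 16
Positional expansion:
  Digit '1' (value 1) x 16^2 = 256
  Digit '9' (value 9) x 16^1 = 144
  Digit 'f' (value 15) x 16^0 = 15
Sum = 415

415


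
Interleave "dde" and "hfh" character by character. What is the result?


Interleaving "dde" and "hfh":
  Position 0: 'd' from first, 'h' from second => "dh"
  Position 1: 'd' from first, 'f' from second => "df"
  Position 2: 'e' from first, 'h' from second => "eh"
Result: dhdfeh

dhdfeh


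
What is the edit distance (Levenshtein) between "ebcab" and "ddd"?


Computing edit distance: "ebcab" -> "ddd"
DP table:
           d    d    d
      0    1    2    3
  e   1    1    2    3
  b   2    2    2    3
  c   3    3    3    3
  a   4    4    4    4
  b   5    5    5    5
Edit distance = dp[5][3] = 5

5


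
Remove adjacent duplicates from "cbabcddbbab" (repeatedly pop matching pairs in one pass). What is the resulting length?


Input: cbabcddbbab
Stack-based adjacent duplicate removal:
  Read 'c': push. Stack: c
  Read 'b': push. Stack: cb
  Read 'a': push. Stack: cba
  Read 'b': push. Stack: cbab
  Read 'c': push. Stack: cbabc
  Read 'd': push. Stack: cbabcd
  Read 'd': matches stack top 'd' => pop. Stack: cbabc
  Read 'b': push. Stack: cbabcb
  Read 'b': matches stack top 'b' => pop. Stack: cbabc
  Read 'a': push. Stack: cbabca
  Read 'b': push. Stack: cbabcab
Final stack: "cbabcab" (length 7)

7


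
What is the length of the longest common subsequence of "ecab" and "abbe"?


LCS of "ecab" and "abbe"
DP table:
           a    b    b    e
      0    0    0    0    0
  e   0    0    0    0    1
  c   0    0    0    0    1
  a   0    1    1    1    1
  b   0    1    2    2    2
LCS length = dp[4][4] = 2

2


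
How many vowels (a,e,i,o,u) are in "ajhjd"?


Input: ajhjd
Checking each character:
  'a' at position 0: vowel (running total: 1)
  'j' at position 1: consonant
  'h' at position 2: consonant
  'j' at position 3: consonant
  'd' at position 4: consonant
Total vowels: 1

1


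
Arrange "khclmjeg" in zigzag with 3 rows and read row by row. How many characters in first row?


Zigzag "khclmjeg" into 3 rows:
Placing characters:
  'k' => row 0
  'h' => row 1
  'c' => row 2
  'l' => row 1
  'm' => row 0
  'j' => row 1
  'e' => row 2
  'g' => row 1
Rows:
  Row 0: "km"
  Row 1: "hljg"
  Row 2: "ce"
First row length: 2

2


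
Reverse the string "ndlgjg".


Input: ndlgjg
Reading characters right to left:
  Position 5: 'g'
  Position 4: 'j'
  Position 3: 'g'
  Position 2: 'l'
  Position 1: 'd'
  Position 0: 'n'
Reversed: gjgldn

gjgldn


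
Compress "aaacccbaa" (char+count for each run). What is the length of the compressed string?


Input: aaacccbaa
Runs:
  'a' x 3 => "a3"
  'c' x 3 => "c3"
  'b' x 1 => "b1"
  'a' x 2 => "a2"
Compressed: "a3c3b1a2"
Compressed length: 8

8


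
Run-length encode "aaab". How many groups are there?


Input: aaab
Scanning for consecutive runs:
  Group 1: 'a' x 3 (positions 0-2)
  Group 2: 'b' x 1 (positions 3-3)
Total groups: 2

2


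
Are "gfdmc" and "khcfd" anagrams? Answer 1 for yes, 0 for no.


Strings: "gfdmc", "khcfd"
Sorted first:  cdfgm
Sorted second: cdfhk
Differ at position 3: 'g' vs 'h' => not anagrams

0


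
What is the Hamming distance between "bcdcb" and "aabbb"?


Comparing "bcdcb" and "aabbb" position by position:
  Position 0: 'b' vs 'a' => differ
  Position 1: 'c' vs 'a' => differ
  Position 2: 'd' vs 'b' => differ
  Position 3: 'c' vs 'b' => differ
  Position 4: 'b' vs 'b' => same
Total differences (Hamming distance): 4

4


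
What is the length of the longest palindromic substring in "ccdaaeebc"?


Input: "ccdaaeebc"
Checking substrings for palindromes:
  [0:2] "cc" (len 2) => palindrome
  [3:5] "aa" (len 2) => palindrome
  [5:7] "ee" (len 2) => palindrome
Longest palindromic substring: "cc" with length 2

2


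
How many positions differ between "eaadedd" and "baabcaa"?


Comparing "eaadedd" and "baabcaa" position by position:
  Position 0: 'e' vs 'b' => DIFFER
  Position 1: 'a' vs 'a' => same
  Position 2: 'a' vs 'a' => same
  Position 3: 'd' vs 'b' => DIFFER
  Position 4: 'e' vs 'c' => DIFFER
  Position 5: 'd' vs 'a' => DIFFER
  Position 6: 'd' vs 'a' => DIFFER
Positions that differ: 5

5


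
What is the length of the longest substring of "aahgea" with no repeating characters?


Input: "aahgea"
Sliding window (track last position of each char):
  Position 0 ('a'): window [0,0] length 1 -- new best
  Position 1 ('a'): repeat (last at 0), move window start to 1
  Position 1 ('a'): window [1,1] length 1
  Position 2 ('h'): window [1,2] length 2 -- new best
  Position 3 ('g'): window [1,3] length 3 -- new best
  Position 4 ('e'): window [1,4] length 4 -- new best
  Position 5 ('a'): repeat (last at 1), move window start to 2
  Position 5 ('a'): window [2,5] length 4
Longest substring with no repeats: "ahge" with length 4

4


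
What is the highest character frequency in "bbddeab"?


Input: bbddeab
Character counts:
  'a': 1
  'b': 3
  'd': 2
  'e': 1
Maximum frequency: 3

3


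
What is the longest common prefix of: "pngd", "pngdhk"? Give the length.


Words: pngd, pngdhk
  Position 0: all 'p' => match
  Position 1: all 'n' => match
  Position 2: all 'g' => match
  Position 3: all 'd' => match
LCP = "pngd" (length 4)

4


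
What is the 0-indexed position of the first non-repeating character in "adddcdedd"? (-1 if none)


Input: adddcdedd
Character frequencies:
  'a': 1
  'c': 1
  'd': 6
  'e': 1
Scanning left to right for freq == 1:
  Position 0 ('a'): unique! => answer = 0

0


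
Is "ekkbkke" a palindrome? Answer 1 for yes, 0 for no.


Input: ekkbkke
Reversed: ekkbkke
  Compare pos 0 ('e') with pos 6 ('e'): match
  Compare pos 1 ('k') with pos 5 ('k'): match
  Compare pos 2 ('k') with pos 4 ('k'): match
Result: palindrome

1


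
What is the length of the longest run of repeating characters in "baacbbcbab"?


Input: "baacbbcbab"
Scanning for longest run:
  Position 1 ('a'): new char, reset run to 1
  Position 2 ('a'): continues run of 'a', length=2
  Position 3 ('c'): new char, reset run to 1
  Position 4 ('b'): new char, reset run to 1
  Position 5 ('b'): continues run of 'b', length=2
  Position 6 ('c'): new char, reset run to 1
  Position 7 ('b'): new char, reset run to 1
  Position 8 ('a'): new char, reset run to 1
  Position 9 ('b'): new char, reset run to 1
Longest run: 'a' with length 2

2


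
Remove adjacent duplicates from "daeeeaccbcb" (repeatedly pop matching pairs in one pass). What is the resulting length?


Input: daeeeaccbcb
Stack-based adjacent duplicate removal:
  Read 'd': push. Stack: d
  Read 'a': push. Stack: da
  Read 'e': push. Stack: dae
  Read 'e': matches stack top 'e' => pop. Stack: da
  Read 'e': push. Stack: dae
  Read 'a': push. Stack: daea
  Read 'c': push. Stack: daeac
  Read 'c': matches stack top 'c' => pop. Stack: daea
  Read 'b': push. Stack: daeab
  Read 'c': push. Stack: daeabc
  Read 'b': push. Stack: daeabcb
Final stack: "daeabcb" (length 7)

7


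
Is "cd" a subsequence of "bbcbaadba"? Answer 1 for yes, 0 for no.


Check if "cd" is a subsequence of "bbcbaadba"
Greedy scan:
  Position 0 ('b'): no match needed
  Position 1 ('b'): no match needed
  Position 2 ('c'): matches sub[0] = 'c'
  Position 3 ('b'): no match needed
  Position 4 ('a'): no match needed
  Position 5 ('a'): no match needed
  Position 6 ('d'): matches sub[1] = 'd'
  Position 7 ('b'): no match needed
  Position 8 ('a'): no match needed
All 2 characters matched => is a subsequence

1


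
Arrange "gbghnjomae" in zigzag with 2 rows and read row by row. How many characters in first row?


Zigzag "gbghnjomae" into 2 rows:
Placing characters:
  'g' => row 0
  'b' => row 1
  'g' => row 0
  'h' => row 1
  'n' => row 0
  'j' => row 1
  'o' => row 0
  'm' => row 1
  'a' => row 0
  'e' => row 1
Rows:
  Row 0: "ggnoa"
  Row 1: "bhjme"
First row length: 5

5


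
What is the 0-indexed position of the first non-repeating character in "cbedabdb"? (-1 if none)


Input: cbedabdb
Character frequencies:
  'a': 1
  'b': 3
  'c': 1
  'd': 2
  'e': 1
Scanning left to right for freq == 1:
  Position 0 ('c'): unique! => answer = 0

0


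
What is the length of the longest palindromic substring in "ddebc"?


Input: "ddebc"
Checking substrings for palindromes:
  [0:2] "dd" (len 2) => palindrome
Longest palindromic substring: "dd" with length 2

2


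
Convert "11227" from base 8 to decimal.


Input: "11227" in base 8
Positional expansion:
  Digit '1' (value 1) x 8^4 = 4096
  Digit '1' (value 1) x 8^3 = 512
  Digit '2' (value 2) x 8^2 = 128
  Digit '2' (value 2) x 8^1 = 16
  Digit '7' (value 7) x 8^0 = 7
Sum = 4759

4759


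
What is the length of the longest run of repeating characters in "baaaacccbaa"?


Input: "baaaacccbaa"
Scanning for longest run:
  Position 1 ('a'): new char, reset run to 1
  Position 2 ('a'): continues run of 'a', length=2
  Position 3 ('a'): continues run of 'a', length=3
  Position 4 ('a'): continues run of 'a', length=4
  Position 5 ('c'): new char, reset run to 1
  Position 6 ('c'): continues run of 'c', length=2
  Position 7 ('c'): continues run of 'c', length=3
  Position 8 ('b'): new char, reset run to 1
  Position 9 ('a'): new char, reset run to 1
  Position 10 ('a'): continues run of 'a', length=2
Longest run: 'a' with length 4

4


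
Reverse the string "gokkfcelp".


Input: gokkfcelp
Reading characters right to left:
  Position 8: 'p'
  Position 7: 'l'
  Position 6: 'e'
  Position 5: 'c'
  Position 4: 'f'
  Position 3: 'k'
  Position 2: 'k'
  Position 1: 'o'
  Position 0: 'g'
Reversed: plecfkkog

plecfkkog


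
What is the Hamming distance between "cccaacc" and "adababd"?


Comparing "cccaacc" and "adababd" position by position:
  Position 0: 'c' vs 'a' => differ
  Position 1: 'c' vs 'd' => differ
  Position 2: 'c' vs 'a' => differ
  Position 3: 'a' vs 'b' => differ
  Position 4: 'a' vs 'a' => same
  Position 5: 'c' vs 'b' => differ
  Position 6: 'c' vs 'd' => differ
Total differences (Hamming distance): 6

6


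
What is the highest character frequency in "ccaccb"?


Input: ccaccb
Character counts:
  'a': 1
  'b': 1
  'c': 4
Maximum frequency: 4

4


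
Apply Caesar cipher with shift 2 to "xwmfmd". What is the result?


Caesar cipher: shift "xwmfmd" by 2
  'x' (pos 23) + 2 = pos 25 = 'z'
  'w' (pos 22) + 2 = pos 24 = 'y'
  'm' (pos 12) + 2 = pos 14 = 'o'
  'f' (pos 5) + 2 = pos 7 = 'h'
  'm' (pos 12) + 2 = pos 14 = 'o'
  'd' (pos 3) + 2 = pos 5 = 'f'
Result: zyohof

zyohof


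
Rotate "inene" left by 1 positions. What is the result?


Input: "inene", rotate left by 1
First 1 characters: "i"
Remaining characters: "nene"
Concatenate remaining + first: "nene" + "i" = "nenei"

nenei


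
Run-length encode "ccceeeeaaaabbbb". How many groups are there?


Input: ccceeeeaaaabbbb
Scanning for consecutive runs:
  Group 1: 'c' x 3 (positions 0-2)
  Group 2: 'e' x 4 (positions 3-6)
  Group 3: 'a' x 4 (positions 7-10)
  Group 4: 'b' x 4 (positions 11-14)
Total groups: 4

4


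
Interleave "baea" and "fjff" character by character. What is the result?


Interleaving "baea" and "fjff":
  Position 0: 'b' from first, 'f' from second => "bf"
  Position 1: 'a' from first, 'j' from second => "aj"
  Position 2: 'e' from first, 'f' from second => "ef"
  Position 3: 'a' from first, 'f' from second => "af"
Result: bfajefaf

bfajefaf


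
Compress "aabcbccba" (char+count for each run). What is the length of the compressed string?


Input: aabcbccba
Runs:
  'a' x 2 => "a2"
  'b' x 1 => "b1"
  'c' x 1 => "c1"
  'b' x 1 => "b1"
  'c' x 2 => "c2"
  'b' x 1 => "b1"
  'a' x 1 => "a1"
Compressed: "a2b1c1b1c2b1a1"
Compressed length: 14

14


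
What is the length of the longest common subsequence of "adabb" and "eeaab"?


LCS of "adabb" and "eeaab"
DP table:
           e    e    a    a    b
      0    0    0    0    0    0
  a   0    0    0    1    1    1
  d   0    0    0    1    1    1
  a   0    0    0    1    2    2
  b   0    0    0    1    2    3
  b   0    0    0    1    2    3
LCS length = dp[5][5] = 3

3


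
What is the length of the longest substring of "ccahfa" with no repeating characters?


Input: "ccahfa"
Sliding window (track last position of each char):
  Position 0 ('c'): window [0,0] length 1 -- new best
  Position 1 ('c'): repeat (last at 0), move window start to 1
  Position 1 ('c'): window [1,1] length 1
  Position 2 ('a'): window [1,2] length 2 -- new best
  Position 3 ('h'): window [1,3] length 3 -- new best
  Position 4 ('f'): window [1,4] length 4 -- new best
  Position 5 ('a'): repeat (last at 2), move window start to 3
  Position 5 ('a'): window [3,5] length 3
Longest substring with no repeats: "cahf" with length 4

4


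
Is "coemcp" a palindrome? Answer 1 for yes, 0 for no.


Input: coemcp
Reversed: pcmeoc
  Compare pos 0 ('c') with pos 5 ('p'): MISMATCH
  Compare pos 1 ('o') with pos 4 ('c'): MISMATCH
  Compare pos 2 ('e') with pos 3 ('m'): MISMATCH
Result: not a palindrome

0


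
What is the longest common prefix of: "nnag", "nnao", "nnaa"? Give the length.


Words: nnag, nnao, nnaa
  Position 0: all 'n' => match
  Position 1: all 'n' => match
  Position 2: all 'a' => match
  Position 3: ('g', 'o', 'a') => mismatch, stop
LCP = "nna" (length 3)

3


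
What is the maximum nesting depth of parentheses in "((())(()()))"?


Input: "((())(()()))"
Tracking depth:
  Position 0 '(': depth becomes 1
  Position 1 '(': depth becomes 2
  Position 2 '(': depth becomes 3
  Position 3 ')': depth becomes 2
  Position 4 ')': depth becomes 1
  Position 5 '(': depth becomes 2
  Position 6 '(': depth becomes 3
  Position 7 ')': depth becomes 2
  Position 8 '(': depth becomes 3
  Position 9 ')': depth becomes 2
  Position 10 ')': depth becomes 1
  Position 11 ')': depth becomes 0
Maximum depth reached: 3

3


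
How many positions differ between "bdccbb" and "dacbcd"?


Comparing "bdccbb" and "dacbcd" position by position:
  Position 0: 'b' vs 'd' => DIFFER
  Position 1: 'd' vs 'a' => DIFFER
  Position 2: 'c' vs 'c' => same
  Position 3: 'c' vs 'b' => DIFFER
  Position 4: 'b' vs 'c' => DIFFER
  Position 5: 'b' vs 'd' => DIFFER
Positions that differ: 5

5


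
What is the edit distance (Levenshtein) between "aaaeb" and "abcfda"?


Computing edit distance: "aaaeb" -> "abcfda"
DP table:
           a    b    c    f    d    a
      0    1    2    3    4    5    6
  a   1    0    1    2    3    4    5
  a   2    1    1    2    3    4    4
  a   3    2    2    2    3    4    4
  e   4    3    3    3    3    4    5
  b   5    4    3    4    4    4    5
Edit distance = dp[5][6] = 5

5


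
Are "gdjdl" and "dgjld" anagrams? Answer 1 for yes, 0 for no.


Strings: "gdjdl", "dgjld"
Sorted first:  ddgjl
Sorted second: ddgjl
Sorted forms match => anagrams

1


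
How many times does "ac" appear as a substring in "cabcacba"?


Searching for "ac" in "cabcacba"
Scanning each position:
  Position 0: "ca" => no
  Position 1: "ab" => no
  Position 2: "bc" => no
  Position 3: "ca" => no
  Position 4: "ac" => MATCH
  Position 5: "cb" => no
  Position 6: "ba" => no
Total occurrences: 1

1


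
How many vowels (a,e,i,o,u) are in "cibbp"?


Input: cibbp
Checking each character:
  'c' at position 0: consonant
  'i' at position 1: vowel (running total: 1)
  'b' at position 2: consonant
  'b' at position 3: consonant
  'p' at position 4: consonant
Total vowels: 1

1


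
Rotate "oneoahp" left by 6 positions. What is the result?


Input: "oneoahp", rotate left by 6
First 6 characters: "oneoah"
Remaining characters: "p"
Concatenate remaining + first: "p" + "oneoah" = "poneoah"

poneoah


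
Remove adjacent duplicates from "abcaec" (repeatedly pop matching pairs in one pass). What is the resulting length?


Input: abcaec
Stack-based adjacent duplicate removal:
  Read 'a': push. Stack: a
  Read 'b': push. Stack: ab
  Read 'c': push. Stack: abc
  Read 'a': push. Stack: abca
  Read 'e': push. Stack: abcae
  Read 'c': push. Stack: abcaec
Final stack: "abcaec" (length 6)

6


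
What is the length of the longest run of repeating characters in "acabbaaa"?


Input: "acabbaaa"
Scanning for longest run:
  Position 1 ('c'): new char, reset run to 1
  Position 2 ('a'): new char, reset run to 1
  Position 3 ('b'): new char, reset run to 1
  Position 4 ('b'): continues run of 'b', length=2
  Position 5 ('a'): new char, reset run to 1
  Position 6 ('a'): continues run of 'a', length=2
  Position 7 ('a'): continues run of 'a', length=3
Longest run: 'a' with length 3

3


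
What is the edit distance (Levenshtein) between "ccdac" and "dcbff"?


Computing edit distance: "ccdac" -> "dcbff"
DP table:
           d    c    b    f    f
      0    1    2    3    4    5
  c   1    1    1    2    3    4
  c   2    2    1    2    3    4
  d   3    2    2    2    3    4
  a   4    3    3    3    3    4
  c   5    4    3    4    4    4
Edit distance = dp[5][5] = 4

4


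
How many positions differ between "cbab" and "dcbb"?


Comparing "cbab" and "dcbb" position by position:
  Position 0: 'c' vs 'd' => DIFFER
  Position 1: 'b' vs 'c' => DIFFER
  Position 2: 'a' vs 'b' => DIFFER
  Position 3: 'b' vs 'b' => same
Positions that differ: 3

3


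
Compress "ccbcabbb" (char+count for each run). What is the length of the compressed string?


Input: ccbcabbb
Runs:
  'c' x 2 => "c2"
  'b' x 1 => "b1"
  'c' x 1 => "c1"
  'a' x 1 => "a1"
  'b' x 3 => "b3"
Compressed: "c2b1c1a1b3"
Compressed length: 10

10


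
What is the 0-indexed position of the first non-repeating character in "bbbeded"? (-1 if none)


Input: bbbeded
Character frequencies:
  'b': 3
  'd': 2
  'e': 2
Scanning left to right for freq == 1:
  Position 0 ('b'): freq=3, skip
  Position 1 ('b'): freq=3, skip
  Position 2 ('b'): freq=3, skip
  Position 3 ('e'): freq=2, skip
  Position 4 ('d'): freq=2, skip
  Position 5 ('e'): freq=2, skip
  Position 6 ('d'): freq=2, skip
  No unique character found => answer = -1

-1


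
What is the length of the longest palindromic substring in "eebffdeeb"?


Input: "eebffdeeb"
Checking substrings for palindromes:
  [0:2] "ee" (len 2) => palindrome
  [3:5] "ff" (len 2) => palindrome
  [6:8] "ee" (len 2) => palindrome
Longest palindromic substring: "ee" with length 2

2


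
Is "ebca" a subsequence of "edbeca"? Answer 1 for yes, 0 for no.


Check if "ebca" is a subsequence of "edbeca"
Greedy scan:
  Position 0 ('e'): matches sub[0] = 'e'
  Position 1 ('d'): no match needed
  Position 2 ('b'): matches sub[1] = 'b'
  Position 3 ('e'): no match needed
  Position 4 ('c'): matches sub[2] = 'c'
  Position 5 ('a'): matches sub[3] = 'a'
All 4 characters matched => is a subsequence

1
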